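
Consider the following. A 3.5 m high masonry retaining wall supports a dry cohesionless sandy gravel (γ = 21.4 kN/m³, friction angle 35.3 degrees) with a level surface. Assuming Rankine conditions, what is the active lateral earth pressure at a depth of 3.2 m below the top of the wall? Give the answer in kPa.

K_a = (1 − sin φ)/(1 + sin φ) = 0.2675.
σ_h = K_a γ z = 0.2675 × 21.4 × 3.2 = 18.32 kPa.

18.3 kPa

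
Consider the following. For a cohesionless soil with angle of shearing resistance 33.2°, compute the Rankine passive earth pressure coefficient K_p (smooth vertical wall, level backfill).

3.42

K_p = (1 + sin φ)/(1 − sin φ) = tan²(45° + 33.2°/2) = 3.421.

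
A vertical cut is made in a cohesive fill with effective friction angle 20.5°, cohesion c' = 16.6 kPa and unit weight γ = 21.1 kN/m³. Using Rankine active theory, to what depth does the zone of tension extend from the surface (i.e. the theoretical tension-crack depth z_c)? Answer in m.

2.27 m

K_a = tan²(45° − 20.5°/2) = 0.4813; √K_a = 0.6937.
The active pressure is zero where K_a γ z = 2c√K_a, so z_c = 2c/(γ√K_a) = 2×16.6/(21.1×0.6937) = 2.268 m.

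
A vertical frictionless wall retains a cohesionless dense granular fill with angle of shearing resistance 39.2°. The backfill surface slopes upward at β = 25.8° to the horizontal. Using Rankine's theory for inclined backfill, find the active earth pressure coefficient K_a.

K_a = cos β · (cos β − √(cos²β − cos²φ)) / (cos β + √(cos²β − cos²φ)).
cos β = 0.9003, cos φ = 0.7749, √(cos²β − cos²φ) = 0.4583.
K_a = 0.9003 × (0.9003 − 0.4583)/(0.9003 + 0.4583) = 0.2929.

0.293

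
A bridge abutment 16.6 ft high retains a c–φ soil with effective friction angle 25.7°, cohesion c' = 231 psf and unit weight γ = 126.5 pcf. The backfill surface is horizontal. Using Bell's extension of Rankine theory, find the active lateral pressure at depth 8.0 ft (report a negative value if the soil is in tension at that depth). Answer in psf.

109 psf

K_a = (1 − sin φ)/(1 + sin φ) = 0.3950.
σ_a = K_a γ z − 2c√K_a = 0.3950×126.5×8.0 − 2×231×0.6285 = 109.4 psf.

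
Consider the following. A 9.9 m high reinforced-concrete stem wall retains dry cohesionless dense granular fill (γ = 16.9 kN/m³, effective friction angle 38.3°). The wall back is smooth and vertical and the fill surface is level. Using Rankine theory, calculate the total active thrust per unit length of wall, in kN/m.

K_a = tan²(45° − φ/2) = 0.2347.
P_a = ½ K_a γ H² = 0.5 × 0.2347 × 16.9 × 9.9² = 194.4 kN/m.

194 kN/m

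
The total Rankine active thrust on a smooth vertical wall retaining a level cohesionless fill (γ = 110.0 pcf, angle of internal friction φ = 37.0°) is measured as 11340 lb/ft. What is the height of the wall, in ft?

K_a = 0.2486. P_a = ½ K_a γ H² ⇒ H = √(2P_a/(K_a γ)).
H = √(2×11340/(0.2486×110.0)) = 28.80 ft.

28.8 ft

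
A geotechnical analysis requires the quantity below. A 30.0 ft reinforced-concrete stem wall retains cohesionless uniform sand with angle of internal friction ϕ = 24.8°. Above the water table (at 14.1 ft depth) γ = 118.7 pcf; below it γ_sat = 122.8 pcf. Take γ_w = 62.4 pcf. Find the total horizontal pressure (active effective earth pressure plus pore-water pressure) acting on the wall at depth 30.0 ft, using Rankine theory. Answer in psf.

2070 psf

K_a = (1 − sin φ)/(1 + sin φ) = 0.4090.
γ' = 122.8 − 62.4 = 60.40 pcf.
Effective vertical stress at 30.0 ft: σ'_v = 118.7×14.1 + 60.40×15.9 = 2634 psf.
σ'_h = K_a σ'_v = 0.4090 × 2634 = 1077 psf; u = γ_w × 15.9 = 992.2 psf.
Total σ_h = 1077 + 992.2 = 2069 psf.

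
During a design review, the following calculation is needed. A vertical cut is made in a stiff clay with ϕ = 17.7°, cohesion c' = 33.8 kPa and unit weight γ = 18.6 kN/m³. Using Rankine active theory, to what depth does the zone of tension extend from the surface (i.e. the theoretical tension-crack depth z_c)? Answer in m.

4.97 m

K_a = tan²(45° − 17.7°/2) = 0.5337; √K_a = 0.7306.
The active pressure is zero where K_a γ z = 2c√K_a, so z_c = 2c/(γ√K_a) = 2×33.8/(18.6×0.7306) = 4.975 m.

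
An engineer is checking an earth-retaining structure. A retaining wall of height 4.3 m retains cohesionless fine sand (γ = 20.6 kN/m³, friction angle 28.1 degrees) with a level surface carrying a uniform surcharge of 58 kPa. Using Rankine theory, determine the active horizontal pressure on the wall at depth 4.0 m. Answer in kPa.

50.5 kPa

K_a = (1 − sin φ)/(1 + sin φ) = 0.3596.
σ_v = γz + q = 20.6 × 4.0 + 58 = 140.4 kPa.
σ_h = K_a σ_v = 0.3596 × 140.4 = 50.49 kPa.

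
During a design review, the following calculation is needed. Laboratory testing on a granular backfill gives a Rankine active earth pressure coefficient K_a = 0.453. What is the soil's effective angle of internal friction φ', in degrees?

22.1°

K_a = tan²(45° − φ/2) ⇒ 45° − φ/2 = arctan(√0.453) = 33.94°.
φ = 2(45° − 33.94°) = 22.11°.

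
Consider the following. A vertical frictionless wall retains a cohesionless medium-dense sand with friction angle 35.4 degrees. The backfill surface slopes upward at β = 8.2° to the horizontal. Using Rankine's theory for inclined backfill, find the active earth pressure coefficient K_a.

0.273

K_a = cos β · (cos β − √(cos²β − cos²φ)) / (cos β + √(cos²β − cos²φ)).
cos β = 0.9898, cos φ = 0.8151, √(cos²β − cos²φ) = 0.5614.
K_a = 0.9898 × (0.9898 − 0.5614)/(0.9898 + 0.5614) = 0.2733.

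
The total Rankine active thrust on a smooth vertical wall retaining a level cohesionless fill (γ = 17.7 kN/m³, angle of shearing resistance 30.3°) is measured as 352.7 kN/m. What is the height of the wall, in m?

K_a = 0.3293. P_a = ½ K_a γ H² ⇒ H = √(2P_a/(K_a γ)).
H = √(2×352.7/(0.3293×17.7)) = 11.00 m.

11.0 m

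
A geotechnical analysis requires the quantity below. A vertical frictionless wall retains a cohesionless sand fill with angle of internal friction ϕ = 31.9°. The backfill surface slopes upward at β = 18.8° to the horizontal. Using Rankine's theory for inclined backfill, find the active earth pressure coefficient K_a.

0.366

K_a = cos β · (cos β − √(cos²β − cos²φ)) / (cos β + √(cos²β − cos²φ)).
cos β = 0.9466, cos φ = 0.8490, √(cos²β − cos²φ) = 0.4188.
K_a = 0.9466 × (0.9466 − 0.4188)/(0.9466 + 0.4188) = 0.3660.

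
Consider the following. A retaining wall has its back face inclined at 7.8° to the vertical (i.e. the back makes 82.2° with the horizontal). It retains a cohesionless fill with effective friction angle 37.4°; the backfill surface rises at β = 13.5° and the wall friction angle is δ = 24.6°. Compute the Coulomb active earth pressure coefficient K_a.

K_a = sin²(α+φ) / [sin²α · sin(α−δ) · (1 + √{sin(φ+δ)sin(φ−β) / (sin(α−δ)sin(α+β))})²].
With α = 82.2°, φ = 37.4°, δ = 24.6°, β = 13.5°: K_a = 0.3340.

0.334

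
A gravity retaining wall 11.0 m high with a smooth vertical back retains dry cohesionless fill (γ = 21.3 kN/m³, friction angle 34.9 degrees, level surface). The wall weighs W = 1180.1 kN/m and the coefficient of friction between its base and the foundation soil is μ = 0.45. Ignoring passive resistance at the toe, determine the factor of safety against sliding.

1.51

K_a = tan²(45° − 34.9°/2) = 0.2721.
P_a = ½K_aγH² = 0.5×0.2721×21.3×11.0² = 350.7 kN/m, acting at H/3 = 3.667 m above the base.
FS_sliding = μW / P_a = 0.45×1180.1 / 350.7 = 1.514.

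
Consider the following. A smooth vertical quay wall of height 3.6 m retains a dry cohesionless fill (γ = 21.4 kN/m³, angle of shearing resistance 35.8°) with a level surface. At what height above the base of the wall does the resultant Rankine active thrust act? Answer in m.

1.20 m

K_a = 0.2619.
The pressure distribution is triangular, so the resultant acts at H/3 above the base = 3.6/3 = 1.200 m.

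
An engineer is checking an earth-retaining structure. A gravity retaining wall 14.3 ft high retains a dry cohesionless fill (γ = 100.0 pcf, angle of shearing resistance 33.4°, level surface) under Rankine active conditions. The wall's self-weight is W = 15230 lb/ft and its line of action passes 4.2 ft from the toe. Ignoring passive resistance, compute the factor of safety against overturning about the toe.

4.53

K_a = tan²(45° − 33.4°/2) = 0.2899.
P_a = ½K_aγH² = 0.5×0.2899×100.0×14.3² = 2964 lb/ft, acting at H/3 = 4.767 ft above the base.
Overturning moment M_o = P_a × H/3 = 2964 × 4.767 = 14130.
Resisting moment M_r = W × 4.2 = 15230 × 4.2 = 63970.
FS_overturning = M_r/M_o = 63970/14130 = 4.527.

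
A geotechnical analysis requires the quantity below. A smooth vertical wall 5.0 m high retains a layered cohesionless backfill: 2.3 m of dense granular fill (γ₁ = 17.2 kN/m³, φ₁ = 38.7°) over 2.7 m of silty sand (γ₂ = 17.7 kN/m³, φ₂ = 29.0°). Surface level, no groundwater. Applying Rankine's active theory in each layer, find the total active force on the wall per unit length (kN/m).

69.9 kN/m

K_a1 = tan²(45°−38.7°/2) = 0.2306; K_a2 = tan²(45°−29.0°/2) = 0.3470.
Layer 1: σ at base = K_a1 γ₁ h₁ = 9.122 kPa; P₁ = ½×9.122×2.3 = 10.49.
Layer 2: σ_v at top = γ₁h₁ = 39.56; σ_h top = K_a2×39.56 = 13.73; σ_h base = K_a2×(39.56+17.7×2.7) = 30.31.
P₂ = ½(13.73+30.31)×2.7 = 59.45. Total P_a = 10.49+59.45 = 69.94 kN/m.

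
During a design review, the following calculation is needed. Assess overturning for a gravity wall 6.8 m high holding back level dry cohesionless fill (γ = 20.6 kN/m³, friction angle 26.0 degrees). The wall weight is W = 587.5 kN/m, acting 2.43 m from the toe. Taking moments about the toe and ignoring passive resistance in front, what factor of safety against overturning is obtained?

K_a = tan²(45° − 26.0°/2) = 0.3905.
P_a = ½K_aγH² = 0.5×0.3905×20.6×6.8² = 186.0 kN/m, acting at H/3 = 2.267 m above the base.
Overturning moment M_o = P_a × H/3 = 186.0 × 2.267 = 421.5.
Resisting moment M_r = W × 2.43 = 587.5 × 2.43 = 1428.
FS_overturning = M_r/M_o = 1428/421.5 = 3.387.

3.39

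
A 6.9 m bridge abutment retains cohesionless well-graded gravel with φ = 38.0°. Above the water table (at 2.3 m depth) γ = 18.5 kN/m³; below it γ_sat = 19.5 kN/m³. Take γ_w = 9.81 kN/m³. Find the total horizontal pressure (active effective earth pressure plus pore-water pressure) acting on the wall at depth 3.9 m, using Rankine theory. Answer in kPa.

K_a = (1 − sin φ)/(1 + sin φ) = 0.2379.
γ' = 19.5 − 9.81 = 9.690 kN/m³.
Effective vertical stress at 3.9 m: σ'_v = 18.5×2.3 + 9.690×1.60 = 58.05 kPa.
σ'_h = K_a σ'_v = 0.2379 × 58.05 = 13.81 kPa; u = γ_w × 1.60 = 15.70 kPa.
Total σ_h = 13.81 + 15.70 = 29.51 kPa.

29.5 kPa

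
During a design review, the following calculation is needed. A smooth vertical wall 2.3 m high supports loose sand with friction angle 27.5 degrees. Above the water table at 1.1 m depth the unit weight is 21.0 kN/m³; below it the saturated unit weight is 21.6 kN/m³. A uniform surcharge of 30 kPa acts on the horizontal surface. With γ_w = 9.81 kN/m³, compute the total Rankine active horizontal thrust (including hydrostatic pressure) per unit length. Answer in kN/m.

K_a = tan²(45° − φ/2) = 0.3682.
γ' = 21.6 − 9.81 = 11.79 kN/m³. h₂ = H − d_w = 1.2 m.
σ'_h: at surface K_a·q = 11.05; at WT K_a(q+γd_w) = 19.55; at base K_a(q+γd_w+γ'h₂) = 24.76 kPa.
P₁ = ½(11.05+19.55)×1.1 = 16.83; P₂ = ½(19.55+24.76)×1.2 = 26.59; P_w = ½γ_w h₂² = 7.063.
Total = 16.83+26.59+7.063 = 50.48 kN/m.

50.5 kN/m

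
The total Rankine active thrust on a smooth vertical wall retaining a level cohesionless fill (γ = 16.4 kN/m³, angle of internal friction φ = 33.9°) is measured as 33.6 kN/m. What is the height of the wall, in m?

3.80 m

K_a = 0.2839. P_a = ½ K_a γ H² ⇒ H = √(2P_a/(K_a γ)).
H = √(2×33.6/(0.2839×16.4)) = 3.799 m.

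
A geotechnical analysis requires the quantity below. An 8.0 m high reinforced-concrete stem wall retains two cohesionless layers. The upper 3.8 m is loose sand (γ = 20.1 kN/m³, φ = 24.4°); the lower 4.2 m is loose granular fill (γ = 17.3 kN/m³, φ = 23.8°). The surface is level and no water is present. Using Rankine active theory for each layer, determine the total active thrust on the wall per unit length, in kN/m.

K_a1 = tan²(45°−24.4°/2) = 0.4153; K_a2 = tan²(45°−23.8°/2) = 0.4250.
Layer 1: σ at base = K_a1 γ₁ h₁ = 31.72 kPa; P₁ = ½×31.72×3.8 = 60.27.
Layer 2: σ_v at top = γ₁h₁ = 76.38; σ_h top = K_a2×76.38 = 32.46; σ_h base = K_a2×(76.38+17.3×4.2) = 63.34.
P₂ = ½(32.46+63.34)×4.2 = 201.2. Total P_a = 60.27+201.2 = 261.4 kN/m.

261 kN/m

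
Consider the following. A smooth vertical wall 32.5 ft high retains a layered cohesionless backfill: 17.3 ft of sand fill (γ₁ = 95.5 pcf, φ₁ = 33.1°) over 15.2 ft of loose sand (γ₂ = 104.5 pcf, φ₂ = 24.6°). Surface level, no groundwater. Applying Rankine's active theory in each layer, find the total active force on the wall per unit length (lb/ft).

19500 lb/ft

K_a1 = tan²(45°−33.1°/2) = 0.2936; K_a2 = tan²(45°−24.6°/2) = 0.4121.
Layer 1: σ at base = K_a1 γ₁ h₁ = 485.0 psf; P₁ = ½×485.0×17.3 = 4196.
Layer 2: σ_v at top = γ₁h₁ = 1652; σ_h top = K_a2×1652 = 680.9; σ_h base = K_a2×(1652+104.5×15.2) = 1336.
P₂ = ½(680.9+1336)×15.2 = 15330. Total P_a = 4196+15330 = 19520 lb/ft.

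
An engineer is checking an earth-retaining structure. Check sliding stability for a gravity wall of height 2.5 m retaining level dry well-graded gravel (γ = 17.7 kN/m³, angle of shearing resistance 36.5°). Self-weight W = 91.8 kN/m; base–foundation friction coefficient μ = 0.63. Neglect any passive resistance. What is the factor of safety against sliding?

K_a = tan²(45° − 36.5°/2) = 0.2541.
P_a = ½K_aγH² = 0.5×0.2541×17.7×2.5² = 14.05 kN/m, acting at H/3 = 0.8333 m above the base.
FS_sliding = μW / P_a = 0.63×91.8 / 14.05 = 4.116.

4.12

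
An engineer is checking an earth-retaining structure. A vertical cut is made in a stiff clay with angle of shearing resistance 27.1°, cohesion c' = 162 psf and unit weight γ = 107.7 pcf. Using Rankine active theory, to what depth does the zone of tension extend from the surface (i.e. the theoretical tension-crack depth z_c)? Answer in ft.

K_a = tan²(45° − 27.1°/2) = 0.3741; √K_a = 0.6116.
The active pressure is zero where K_a γ z = 2c√K_a, so z_c = 2c/(γ√K_a) = 2×162/(107.7×0.6116) = 4.919 ft.

4.92 ft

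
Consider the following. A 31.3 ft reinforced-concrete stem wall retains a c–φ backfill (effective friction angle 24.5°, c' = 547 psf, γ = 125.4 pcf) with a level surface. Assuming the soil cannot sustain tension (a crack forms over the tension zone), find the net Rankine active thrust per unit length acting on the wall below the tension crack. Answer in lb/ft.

8160 lb/ft

K_a = 0.4137; √K_a = 0.6432.
Tension-crack depth z_c = 2c/(γ√K_a) = 2×547/(125.4×0.6432) = 13.56 ft.
σ_a at base = K_a γ H − 2c√K_a = 0.4137×125.4×31.3 − 2×547×0.6432 = 920.2 psf.
P_a = ½ × 920.2 × (H − z_c) = 0.5×920.2×17.74 = 8161 lb/ft.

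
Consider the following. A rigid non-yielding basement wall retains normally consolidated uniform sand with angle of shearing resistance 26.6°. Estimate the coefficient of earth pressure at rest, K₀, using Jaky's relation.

K₀ = 1 − sin φ' = 1 − sin 26.6° = 0.5522.

0.552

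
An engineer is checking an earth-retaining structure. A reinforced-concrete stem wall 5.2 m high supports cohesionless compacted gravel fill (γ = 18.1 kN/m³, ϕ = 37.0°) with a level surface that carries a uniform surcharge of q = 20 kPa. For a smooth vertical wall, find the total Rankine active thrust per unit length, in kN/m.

K_a = tan²(45° − φ/2) = 0.2486.
Soil triangle: ½ K_a γ H² = 0.5×0.2486×18.1×5.2² = 60.83 kN/m.
Surcharge rectangle: K_a q H = 0.2486×20×5.2 = 25.85 kN/m.
Total = 60.83 + 25.85 = 86.68 kN/m.

86.7 kN/m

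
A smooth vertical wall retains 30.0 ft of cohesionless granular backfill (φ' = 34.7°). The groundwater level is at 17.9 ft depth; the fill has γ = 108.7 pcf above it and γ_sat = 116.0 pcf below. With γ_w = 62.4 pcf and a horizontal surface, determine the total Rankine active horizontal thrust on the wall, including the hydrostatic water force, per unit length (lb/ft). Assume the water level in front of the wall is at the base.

K_a = tan²(45° − φ/2) = 0.2745.
γ' = 116.0 − 62.4 = 53.60 pcf. Depth below WT = 12.1 ft.
σ'_h at WT = K_a γ d_w = 534.0 psf; at base = 534.0 + K_a γ' × 12.1 = 712.1 psf.
P₁ (0–17.9 ft) = ½×534.0×17.9 = 4780. P₂ (17.9–30.0 ft) = ½(534.0+712.1)×12.1 = 7539.
P_w = ½ γ_w h₂² = 0.5×62.4×12.1² = 4568. Total = 4780+7539+4568 = 16890 lb/ft.

16900 lb/ft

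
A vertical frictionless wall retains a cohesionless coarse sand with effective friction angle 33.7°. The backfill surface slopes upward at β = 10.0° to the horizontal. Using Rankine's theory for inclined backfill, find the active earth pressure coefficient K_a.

0.298

K_a = cos β · (cos β − √(cos²β − cos²φ)) / (cos β + √(cos²β − cos²φ)).
cos β = 0.9848, cos φ = 0.8320, √(cos²β − cos²φ) = 0.5270.
K_a = 0.9848 × (0.9848 − 0.5270)/(0.9848 + 0.5270) = 0.2982.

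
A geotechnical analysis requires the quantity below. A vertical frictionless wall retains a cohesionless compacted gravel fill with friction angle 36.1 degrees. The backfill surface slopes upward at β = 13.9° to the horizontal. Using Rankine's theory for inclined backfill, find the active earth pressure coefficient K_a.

0.278

K_a = cos β · (cos β − √(cos²β − cos²φ)) / (cos β + √(cos²β − cos²φ)).
cos β = 0.9707, cos φ = 0.8080, √(cos²β − cos²φ) = 0.5380.
K_a = 0.9707 × (0.9707 − 0.5380)/(0.9707 + 0.5380) = 0.2784.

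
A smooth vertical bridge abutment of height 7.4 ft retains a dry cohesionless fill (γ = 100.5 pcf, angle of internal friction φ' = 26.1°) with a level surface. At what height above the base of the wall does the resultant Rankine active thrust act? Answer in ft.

2.47 ft

K_a = 0.3889.
The pressure distribution is triangular, so the resultant acts at H/3 above the base = 7.4/3 = 2.467 ft.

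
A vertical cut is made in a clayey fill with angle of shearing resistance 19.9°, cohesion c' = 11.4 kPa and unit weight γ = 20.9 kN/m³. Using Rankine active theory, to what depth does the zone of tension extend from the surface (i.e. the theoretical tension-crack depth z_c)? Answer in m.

K_a = tan²(45° − 19.9°/2) = 0.4921; √K_a = 0.7015.
The active pressure is zero where K_a γ z = 2c√K_a, so z_c = 2c/(γ√K_a) = 2×11.4/(20.9×0.7015) = 1.555 m.

1.56 m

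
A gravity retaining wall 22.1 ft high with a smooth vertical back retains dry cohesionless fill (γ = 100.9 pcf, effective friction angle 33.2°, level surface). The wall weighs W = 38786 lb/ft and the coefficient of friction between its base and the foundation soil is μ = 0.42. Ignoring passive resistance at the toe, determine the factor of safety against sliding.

K_a = tan²(45° − 33.2°/2) = 0.2924.
P_a = ½K_aγH² = 0.5×0.2924×100.9×22.1² = 7204 lb/ft, acting at H/3 = 7.367 ft above the base.
FS_sliding = μW / P_a = 0.42×38786 / 7204 = 2.261.

2.26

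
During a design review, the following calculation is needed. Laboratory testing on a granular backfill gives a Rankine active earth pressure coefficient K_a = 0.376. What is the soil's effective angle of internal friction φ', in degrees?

K_a = tan²(45° − φ/2) ⇒ 45° − φ/2 = arctan(√0.376) = 31.52°.
φ = 2(45° − 31.52°) = 26.97°.

27.0°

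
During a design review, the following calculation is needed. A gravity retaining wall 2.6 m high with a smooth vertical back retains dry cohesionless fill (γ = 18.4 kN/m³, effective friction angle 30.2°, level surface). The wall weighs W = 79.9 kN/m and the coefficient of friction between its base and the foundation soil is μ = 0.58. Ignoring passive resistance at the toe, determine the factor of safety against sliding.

K_a = tan²(45° − 30.2°/2) = 0.3307.
P_a = ½K_aγH² = 0.5×0.3307×18.4×2.6² = 20.56 kN/m, acting at H/3 = 0.8667 m above the base.
FS_sliding = μW / P_a = 0.58×79.9 / 20.56 = 2.254.

2.25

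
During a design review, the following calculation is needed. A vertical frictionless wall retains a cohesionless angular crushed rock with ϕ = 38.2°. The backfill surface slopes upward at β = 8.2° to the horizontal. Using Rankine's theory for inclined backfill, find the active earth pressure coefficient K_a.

K_a = cos β · (cos β − √(cos²β − cos²φ)) / (cos β + √(cos²β − cos²φ)).
cos β = 0.9898, cos φ = 0.7859, √(cos²β − cos²φ) = 0.6017.
K_a = 0.9898 × (0.9898 − 0.6017)/(0.9898 + 0.6017) = 0.2413.

0.241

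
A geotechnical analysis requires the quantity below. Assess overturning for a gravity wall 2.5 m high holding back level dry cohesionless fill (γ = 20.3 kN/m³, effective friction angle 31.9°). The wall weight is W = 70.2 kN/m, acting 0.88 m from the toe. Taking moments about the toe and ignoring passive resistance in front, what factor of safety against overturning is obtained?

K_a = tan²(45° − 31.9°/2) = 0.3085.
P_a = ½K_aγH² = 0.5×0.3085×20.3×2.5² = 19.57 kN/m, acting at H/3 = 0.8333 m above the base.
Overturning moment M_o = P_a × H/3 = 19.57 × 0.8333 = 16.31.
Resisting moment M_r = W × 0.88 = 70.2 × 0.88 = 61.78.
FS_overturning = M_r/M_o = 61.78/16.31 = 3.788.

3.79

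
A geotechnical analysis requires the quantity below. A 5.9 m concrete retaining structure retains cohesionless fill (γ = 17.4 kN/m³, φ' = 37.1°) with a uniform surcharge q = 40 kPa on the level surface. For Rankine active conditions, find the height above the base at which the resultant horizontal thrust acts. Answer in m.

2.40 m

K_a = 0.2475.
Triangular part P₁ = ½K_aγH² = 74.95 at H/3 = 1.967 m; rectangular part P₂ = K_a q H = 58.41 at H/2 = 2.950 m.
ȳ = (P₁·1.967 + P₂·2.950)/(P₁+P₂) = 2.397 m.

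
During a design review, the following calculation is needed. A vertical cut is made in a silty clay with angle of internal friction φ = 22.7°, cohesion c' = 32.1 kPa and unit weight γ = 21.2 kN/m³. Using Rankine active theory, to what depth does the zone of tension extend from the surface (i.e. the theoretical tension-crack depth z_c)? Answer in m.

K_a = tan²(45° − 22.7°/2) = 0.4431; √K_a = 0.6657.
The active pressure is zero where K_a γ z = 2c√K_a, so z_c = 2c/(γ√K_a) = 2×32.1/(21.2×0.6657) = 4.549 m.

4.55 m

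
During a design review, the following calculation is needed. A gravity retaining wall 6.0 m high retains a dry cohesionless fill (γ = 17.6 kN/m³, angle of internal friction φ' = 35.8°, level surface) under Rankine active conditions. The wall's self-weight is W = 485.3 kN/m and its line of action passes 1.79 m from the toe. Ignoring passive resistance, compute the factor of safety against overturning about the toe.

K_a = tan²(45° − 35.8°/2) = 0.2619.
P_a = ½K_aγH² = 0.5×0.2619×17.6×6.0² = 82.96 kN/m, acting at H/3 = 2.000 m above the base.
Overturning moment M_o = P_a × H/3 = 82.96 × 2.000 = 165.9.
Resisting moment M_r = W × 1.79 = 485.3 × 1.79 = 868.7.
FS_overturning = M_r/M_o = 868.7/165.9 = 5.236.

5.24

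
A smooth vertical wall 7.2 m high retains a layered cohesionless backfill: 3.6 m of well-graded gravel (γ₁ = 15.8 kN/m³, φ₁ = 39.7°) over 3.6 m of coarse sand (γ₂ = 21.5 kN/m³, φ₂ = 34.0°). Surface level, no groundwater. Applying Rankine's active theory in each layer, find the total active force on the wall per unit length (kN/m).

K_a1 = tan²(45°−39.7°/2) = 0.2204; K_a2 = tan²(45°−34.0°/2) = 0.2827.
Layer 1: σ at base = K_a1 γ₁ h₁ = 12.54 kPa; P₁ = ½×12.54×3.6 = 22.57.
Layer 2: σ_v at top = γ₁h₁ = 56.88; σ_h top = K_a2×56.88 = 16.08; σ_h base = K_a2×(56.88+21.5×3.6) = 37.96.
P₂ = ½(16.08+37.96)×3.6 = 97.28. Total P_a = 22.57+97.28 = 119.8 kN/m.

120 kN/m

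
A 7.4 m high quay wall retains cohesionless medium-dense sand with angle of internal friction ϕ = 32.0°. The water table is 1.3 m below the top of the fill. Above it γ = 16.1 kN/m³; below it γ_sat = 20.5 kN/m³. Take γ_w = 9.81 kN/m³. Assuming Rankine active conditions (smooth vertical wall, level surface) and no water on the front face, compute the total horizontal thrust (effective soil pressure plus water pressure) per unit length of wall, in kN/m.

287 kN/m

K_a = tan²(45° − φ/2) = 0.3073.
γ' = 20.5 − 9.81 = 10.69 kN/m³. Depth below WT = 6.1 m.
σ'_h at WT = K_a γ d_w = 6.431 kPa; at base = 6.431 + K_a γ' × 6.1 = 26.47 kPa.
P₁ (0–1.3 m) = ½×6.431×1.3 = 4.180. P₂ (1.3–7.4 m) = ½(6.431+26.47)×6.1 = 100.3.
P_w = ½ γ_w h₂² = 0.5×9.81×6.1² = 182.5. Total = 4.180+100.3+182.5 = 287.0 kN/m.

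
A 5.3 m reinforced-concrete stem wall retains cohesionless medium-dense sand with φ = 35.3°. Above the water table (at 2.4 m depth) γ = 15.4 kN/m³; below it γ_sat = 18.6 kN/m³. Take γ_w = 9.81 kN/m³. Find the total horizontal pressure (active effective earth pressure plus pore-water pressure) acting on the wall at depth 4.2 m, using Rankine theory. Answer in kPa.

K_a = (1 − sin φ)/(1 + sin φ) = 0.2675.
γ' = 18.6 − 9.81 = 8.790 kN/m³.
Effective vertical stress at 4.2 m: σ'_v = 15.4×2.4 + 8.790×1.80 = 52.78 kPa.
σ'_h = K_a σ'_v = 0.2675 × 52.78 = 14.12 kPa; u = γ_w × 1.80 = 17.66 kPa.
Total σ_h = 14.12 + 17.66 = 31.78 kPa.

31.8 kPa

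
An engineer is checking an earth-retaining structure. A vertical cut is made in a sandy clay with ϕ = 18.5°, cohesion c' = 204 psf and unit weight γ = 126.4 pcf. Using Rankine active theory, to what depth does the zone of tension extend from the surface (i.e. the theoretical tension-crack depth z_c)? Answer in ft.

K_a = tan²(45° − 18.5°/2) = 0.5183; √K_a = 0.7199.
The active pressure is zero where K_a γ z = 2c√K_a, so z_c = 2c/(γ√K_a) = 2×204/(126.4×0.7199) = 4.484 ft.

4.48 ft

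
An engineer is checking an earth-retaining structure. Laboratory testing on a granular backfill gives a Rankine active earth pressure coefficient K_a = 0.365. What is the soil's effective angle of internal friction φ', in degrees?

27.7°

K_a = tan²(45° − φ/2) ⇒ 45° − φ/2 = arctan(√0.365) = 31.14°.
φ = 2(45° − 31.14°) = 27.72°.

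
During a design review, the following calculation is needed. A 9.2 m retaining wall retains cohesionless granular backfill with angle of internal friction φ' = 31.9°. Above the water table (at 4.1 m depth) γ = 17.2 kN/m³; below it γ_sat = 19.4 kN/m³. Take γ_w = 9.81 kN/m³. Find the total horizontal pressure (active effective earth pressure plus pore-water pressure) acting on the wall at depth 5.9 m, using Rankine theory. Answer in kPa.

K_a = (1 − sin φ)/(1 + sin φ) = 0.3085.
γ' = 19.4 − 9.81 = 9.590 kN/m³.
Effective vertical stress at 5.9 m: σ'_v = 17.2×4.1 + 9.590×1.80 = 87.78 kPa.
σ'_h = K_a σ'_v = 0.3085 × 87.78 = 27.08 kPa; u = γ_w × 1.80 = 17.66 kPa.
Total σ_h = 27.08 + 17.66 = 44.74 kPa.

44.7 kPa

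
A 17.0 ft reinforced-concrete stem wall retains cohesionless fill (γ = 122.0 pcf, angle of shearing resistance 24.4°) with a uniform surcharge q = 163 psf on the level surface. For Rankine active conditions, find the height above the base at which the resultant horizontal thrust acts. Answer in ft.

6.05 ft

K_a = 0.4153.
Triangular part P₁ = ½K_aγH² = 7322 at H/3 = 5.667 ft; rectangular part P₂ = K_a q H = 1151 at H/2 = 8.500 ft.
ȳ = (P₁·5.667 + P₂·8.500)/(P₁+P₂) = 6.052 ft.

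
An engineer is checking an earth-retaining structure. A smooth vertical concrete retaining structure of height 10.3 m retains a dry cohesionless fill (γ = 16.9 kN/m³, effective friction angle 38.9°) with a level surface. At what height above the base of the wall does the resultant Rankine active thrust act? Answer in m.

3.43 m

K_a = 0.2285.
The pressure distribution is triangular, so the resultant acts at H/3 above the base = 10.3/3 = 3.433 m.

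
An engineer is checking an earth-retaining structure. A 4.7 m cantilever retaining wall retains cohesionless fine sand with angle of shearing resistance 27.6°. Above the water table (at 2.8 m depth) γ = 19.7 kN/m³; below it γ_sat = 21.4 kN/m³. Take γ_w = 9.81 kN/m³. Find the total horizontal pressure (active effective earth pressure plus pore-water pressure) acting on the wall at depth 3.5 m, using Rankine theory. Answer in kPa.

K_a = (1 − sin φ)/(1 + sin φ) = 0.3668.
γ' = 21.4 − 9.81 = 11.59 kN/m³.
Effective vertical stress at 3.5 m: σ'_v = 19.7×2.8 + 11.59×0.700 = 63.27 kPa.
σ'_h = K_a σ'_v = 0.3668 × 63.27 = 23.21 kPa; u = γ_w × 0.700 = 6.867 kPa.
Total σ_h = 23.21 + 6.867 = 30.07 kPa.

30.1 kPa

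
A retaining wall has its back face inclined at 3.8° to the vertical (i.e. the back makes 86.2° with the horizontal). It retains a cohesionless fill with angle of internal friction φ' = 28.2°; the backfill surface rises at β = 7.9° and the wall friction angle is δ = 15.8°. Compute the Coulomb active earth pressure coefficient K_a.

0.390

K_a = sin²(α+φ) / [sin²α · sin(α−δ) · (1 + √{sin(φ+δ)sin(φ−β) / (sin(α−δ)sin(α+β))})²].
With α = 86.2°, φ = 28.2°, δ = 15.8°, β = 7.9°: K_a = 0.3896.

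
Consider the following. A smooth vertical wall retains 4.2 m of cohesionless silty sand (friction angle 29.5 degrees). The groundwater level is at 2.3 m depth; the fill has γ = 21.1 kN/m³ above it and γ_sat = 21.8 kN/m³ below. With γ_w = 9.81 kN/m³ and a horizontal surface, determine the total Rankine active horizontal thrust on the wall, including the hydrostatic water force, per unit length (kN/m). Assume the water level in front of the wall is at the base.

K_a = tan²(45° − φ/2) = 0.3401.
γ' = 21.8 − 9.81 = 11.99 kN/m³. Depth below WT = 1.9 m.
σ'_h at WT = K_a γ d_w = 16.51 kPa; at base = 16.51 + K_a γ' × 1.9 = 24.25 kPa.
P₁ (0–2.3 m) = ½×16.51×2.3 = 18.98. P₂ (2.3–4.2 m) = ½(16.51+24.25)×1.9 = 38.72.
P_w = ½ γ_w h₂² = 0.5×9.81×1.9² = 17.71. Total = 18.98+38.72+17.71 = 75.41 kN/m.

75.4 kN/m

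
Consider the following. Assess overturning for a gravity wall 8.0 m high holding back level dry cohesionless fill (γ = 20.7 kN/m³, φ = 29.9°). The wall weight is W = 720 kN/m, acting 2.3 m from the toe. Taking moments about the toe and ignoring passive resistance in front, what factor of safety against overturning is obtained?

K_a = tan²(45° − 29.9°/2) = 0.3347.
P_a = ½K_aγH² = 0.5×0.3347×20.7×8.0² = 221.7 kN/m, acting at H/3 = 2.667 m above the base.
Overturning moment M_o = P_a × H/3 = 221.7 × 2.667 = 591.2.
Resisting moment M_r = W × 2.3 = 720 × 2.3 = 1656.
FS_overturning = M_r/M_o = 1656/591.2 = 2.801.

2.80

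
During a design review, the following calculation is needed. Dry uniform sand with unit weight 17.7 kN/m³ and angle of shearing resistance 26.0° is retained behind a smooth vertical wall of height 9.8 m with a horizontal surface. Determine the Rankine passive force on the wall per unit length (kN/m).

2180 kN/m

K_p = tan²(45° + φ/2) = 2.561.
P_p = ½ K_p γ H² = 0.5 × 2.561 × 17.7 × 9.8² = 2177 kN/m.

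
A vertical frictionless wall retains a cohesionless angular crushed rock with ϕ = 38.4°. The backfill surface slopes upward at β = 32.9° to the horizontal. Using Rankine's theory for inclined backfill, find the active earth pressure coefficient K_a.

0.396

K_a = cos β · (cos β − √(cos²β − cos²φ)) / (cos β + √(cos²β − cos²φ)).
cos β = 0.8396, cos φ = 0.7837, √(cos²β − cos²φ) = 0.3013.
K_a = 0.8396 × (0.8396 − 0.3013)/(0.8396 + 0.3013) = 0.3961.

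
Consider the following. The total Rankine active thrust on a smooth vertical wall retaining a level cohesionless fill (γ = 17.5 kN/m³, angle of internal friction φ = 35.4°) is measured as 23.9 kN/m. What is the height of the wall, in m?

3.20 m

K_a = 0.2664. P_a = ½ K_a γ H² ⇒ H = √(2P_a/(K_a γ)).
H = √(2×23.9/(0.2664×17.5)) = 3.202 m.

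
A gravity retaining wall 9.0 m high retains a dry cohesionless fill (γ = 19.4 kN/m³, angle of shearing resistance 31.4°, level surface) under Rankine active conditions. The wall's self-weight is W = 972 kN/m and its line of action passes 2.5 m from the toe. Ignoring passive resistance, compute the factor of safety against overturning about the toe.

3.27

K_a = tan²(45° − 31.4°/2) = 0.3149.
P_a = ½K_aγH² = 0.5×0.3149×19.4×9.0² = 247.4 kN/m, acting at H/3 = 3.000 m above the base.
Overturning moment M_o = P_a × H/3 = 247.4 × 3.000 = 742.3.
Resisting moment M_r = W × 2.5 = 972 × 2.5 = 2430.
FS_overturning = M_r/M_o = 2430/742.3 = 3.274.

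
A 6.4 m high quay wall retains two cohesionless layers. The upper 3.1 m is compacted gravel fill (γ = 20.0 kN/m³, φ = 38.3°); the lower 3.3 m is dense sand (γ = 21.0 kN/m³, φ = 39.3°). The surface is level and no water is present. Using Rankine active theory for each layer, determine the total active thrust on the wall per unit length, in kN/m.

K_a1 = tan²(45°−38.3°/2) = 0.2347; K_a2 = tan²(45°−39.3°/2) = 0.2245.
Layer 1: σ at base = K_a1 γ₁ h₁ = 14.55 kPa; P₁ = ½×14.55×3.1 = 22.56.
Layer 2: σ_v at top = γ₁h₁ = 62.00; σ_h top = K_a2×62.00 = 13.92; σ_h base = K_a2×(62.00+21.0×3.3) = 29.47.
P₂ = ½(13.92+29.47)×3.3 = 71.59. Total P_a = 22.56+71.59 = 94.15 kN/m.

94.1 kN/m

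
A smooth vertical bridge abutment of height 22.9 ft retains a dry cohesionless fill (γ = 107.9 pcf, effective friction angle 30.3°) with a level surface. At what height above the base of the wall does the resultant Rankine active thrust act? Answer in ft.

K_a = 0.3293.
The pressure distribution is triangular, so the resultant acts at H/3 above the base = 22.9/3 = 7.633 ft.

7.63 ft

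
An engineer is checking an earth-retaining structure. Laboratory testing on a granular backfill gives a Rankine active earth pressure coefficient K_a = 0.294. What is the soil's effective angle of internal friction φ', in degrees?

K_a = tan²(45° − φ/2) ⇒ 45° − φ/2 = arctan(√0.294) = 28.47°.
φ = 2(45° − 28.47°) = 33.07°.

33.1°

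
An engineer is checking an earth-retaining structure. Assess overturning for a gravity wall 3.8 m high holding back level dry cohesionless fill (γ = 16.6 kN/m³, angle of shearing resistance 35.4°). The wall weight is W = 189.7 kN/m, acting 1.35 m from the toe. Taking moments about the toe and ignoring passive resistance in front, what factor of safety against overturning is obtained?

K_a = tan²(45° − 35.4°/2) = 0.2664.
P_a = ½K_aγH² = 0.5×0.2664×16.6×3.8² = 31.93 kN/m, acting at H/3 = 1.267 m above the base.
Overturning moment M_o = P_a × H/3 = 31.93 × 1.267 = 40.44.
Resisting moment M_r = W × 1.35 = 189.7 × 1.35 = 256.1.
FS_overturning = M_r/M_o = 256.1/40.44 = 6.332.

6.33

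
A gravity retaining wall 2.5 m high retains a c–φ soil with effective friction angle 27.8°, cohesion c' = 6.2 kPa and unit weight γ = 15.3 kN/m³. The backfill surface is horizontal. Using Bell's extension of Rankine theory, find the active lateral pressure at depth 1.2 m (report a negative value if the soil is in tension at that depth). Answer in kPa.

-0.799 kPa

K_a = (1 − sin φ)/(1 + sin φ) = 0.3639.
σ_a = K_a γ z − 2c√K_a = 0.3639×15.3×1.2 − 2×6.2×0.6032 = -0.7990 kPa.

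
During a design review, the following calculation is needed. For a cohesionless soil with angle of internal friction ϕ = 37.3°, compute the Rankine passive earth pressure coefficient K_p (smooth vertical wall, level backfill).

4.08

K_p = (1 + sin φ)/(1 − sin φ) = tan²(45° + 37.3°/2) = 4.076.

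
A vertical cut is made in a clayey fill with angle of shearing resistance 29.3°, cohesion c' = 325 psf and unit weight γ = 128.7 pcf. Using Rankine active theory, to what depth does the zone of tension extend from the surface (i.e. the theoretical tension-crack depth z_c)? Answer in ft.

8.63 ft

K_a = tan²(45° − 29.3°/2) = 0.3428; √K_a = 0.5855.
The active pressure is zero where K_a γ z = 2c√K_a, so z_c = 2c/(γ√K_a) = 2×325/(128.7×0.5855) = 8.626 ft.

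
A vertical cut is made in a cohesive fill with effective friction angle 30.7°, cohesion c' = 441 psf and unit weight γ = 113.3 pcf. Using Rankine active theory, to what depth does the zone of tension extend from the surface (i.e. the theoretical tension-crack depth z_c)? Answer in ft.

13.7 ft

K_a = tan²(45° − 30.7°/2) = 0.3240; √K_a = 0.5692.
The active pressure is zero where K_a γ z = 2c√K_a, so z_c = 2c/(γ√K_a) = 2×441/(113.3×0.5692) = 13.68 ft.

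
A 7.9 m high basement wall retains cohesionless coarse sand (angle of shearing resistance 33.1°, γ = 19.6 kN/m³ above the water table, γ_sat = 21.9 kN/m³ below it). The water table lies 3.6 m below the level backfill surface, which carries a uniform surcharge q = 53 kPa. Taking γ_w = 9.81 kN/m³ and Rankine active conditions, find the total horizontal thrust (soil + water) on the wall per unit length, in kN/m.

373 kN/m

K_a = tan²(45° − φ/2) = 0.2936.
γ' = 21.9 − 9.81 = 12.09 kN/m³. h₂ = H − d_w = 4.3 m.
σ'_h: at surface K_a·q = 15.56; at WT K_a(q+γd_w) = 36.27; at base K_a(q+γd_w+γ'h₂) = 51.54 kPa.
P₁ = ½(15.56+36.27)×3.6 = 93.30; P₂ = ½(36.27+51.54)×4.3 = 188.8; P_w = ½γ_w h₂² = 90.69.
Total = 93.30+188.8+90.69 = 372.8 kN/m.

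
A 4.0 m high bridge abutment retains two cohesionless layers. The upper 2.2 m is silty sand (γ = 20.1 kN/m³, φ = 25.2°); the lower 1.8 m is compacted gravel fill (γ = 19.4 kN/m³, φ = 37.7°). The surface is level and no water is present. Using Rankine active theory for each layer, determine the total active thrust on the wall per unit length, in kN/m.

K_a1 = tan²(45°−25.2°/2) = 0.4027; K_a2 = tan²(45°−37.7°/2) = 0.2411.
Layer 1: σ at base = K_a1 γ₁ h₁ = 17.81 kPa; P₁ = ½×17.81×2.2 = 19.59.
Layer 2: σ_v at top = γ₁h₁ = 44.22; σ_h top = K_a2×44.22 = 10.66; σ_h base = K_a2×(44.22+19.4×1.8) = 19.08.
P₂ = ½(10.66+19.08)×1.8 = 26.76. Total P_a = 19.59+26.76 = 46.35 kN/m.

46.4 kN/m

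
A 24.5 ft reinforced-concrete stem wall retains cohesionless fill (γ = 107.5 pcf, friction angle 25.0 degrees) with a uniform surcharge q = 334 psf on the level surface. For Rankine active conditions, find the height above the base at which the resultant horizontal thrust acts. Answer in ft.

K_a = 0.4059.
Triangular part P₁ = ½K_aγH² = 13090 at H/3 = 8.167 ft; rectangular part P₂ = K_a q H = 3321 at H/2 = 12.25 ft.
ȳ = (P₁·8.167 + P₂·12.25)/(P₁+P₂) = 8.993 ft.

8.99 ft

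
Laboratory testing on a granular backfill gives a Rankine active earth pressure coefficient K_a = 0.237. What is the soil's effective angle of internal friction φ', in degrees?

38.1°

K_a = tan²(45° − φ/2) ⇒ 45° − φ/2 = arctan(√0.237) = 25.96°.
φ = 2(45° − 25.96°) = 38.08°.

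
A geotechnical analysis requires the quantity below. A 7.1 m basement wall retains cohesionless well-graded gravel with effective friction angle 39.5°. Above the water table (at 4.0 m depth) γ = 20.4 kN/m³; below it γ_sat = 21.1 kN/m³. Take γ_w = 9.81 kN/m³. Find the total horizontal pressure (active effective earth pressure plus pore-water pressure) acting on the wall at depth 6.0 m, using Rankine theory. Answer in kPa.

42.8 kPa

K_a = (1 − sin φ)/(1 + sin φ) = 0.2224.
γ' = 21.1 − 9.81 = 11.29 kN/m³.
Effective vertical stress at 6.0 m: σ'_v = 20.4×4.0 + 11.29×2.00 = 104.2 kPa.
σ'_h = K_a σ'_v = 0.2224 × 104.2 = 23.17 kPa; u = γ_w × 2.00 = 19.62 kPa.
Total σ_h = 23.17 + 19.62 = 42.79 kPa.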